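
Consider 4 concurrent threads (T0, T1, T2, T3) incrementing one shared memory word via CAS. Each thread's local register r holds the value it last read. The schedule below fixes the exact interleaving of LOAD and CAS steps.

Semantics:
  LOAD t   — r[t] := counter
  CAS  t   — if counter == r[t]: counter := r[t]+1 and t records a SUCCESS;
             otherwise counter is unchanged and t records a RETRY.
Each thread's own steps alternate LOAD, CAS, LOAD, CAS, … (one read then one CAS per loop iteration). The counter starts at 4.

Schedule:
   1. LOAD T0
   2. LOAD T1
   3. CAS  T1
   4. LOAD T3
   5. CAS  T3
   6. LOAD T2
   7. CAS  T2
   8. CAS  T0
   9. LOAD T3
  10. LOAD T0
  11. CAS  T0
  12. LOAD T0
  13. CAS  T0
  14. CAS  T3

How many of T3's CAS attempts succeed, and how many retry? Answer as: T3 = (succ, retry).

T3 = (1, 1)

step 1: T0 LOAD ⇒ load; ctr=4 reg=4
step 2: T1 LOAD ⇒ load; ctr=4 reg=4
step 3: T1 CAS ⇒ ok; ctr=5 reg=4
step 4: T3 LOAD ⇒ load; ctr=5 reg=5
step 5: T3 CAS ⇒ ok; ctr=6 reg=5
step 6: T2 LOAD ⇒ load; ctr=6 reg=6
step 7: T2 CAS ⇒ ok; ctr=7 reg=6
step 8: T0 CAS ⇒ retry; ctr=7 reg=4
step 9: T3 LOAD ⇒ load; ctr=7 reg=7
step 10: T0 LOAD ⇒ load; ctr=7 reg=7
step 11: T0 CAS ⇒ ok; ctr=8 reg=7
step 12: T0 LOAD ⇒ load; ctr=8 reg=8
step 13: T0 CAS ⇒ ok; ctr=9 reg=8
step 14: T3 CAS ⇒ retry; ctr=9 reg=7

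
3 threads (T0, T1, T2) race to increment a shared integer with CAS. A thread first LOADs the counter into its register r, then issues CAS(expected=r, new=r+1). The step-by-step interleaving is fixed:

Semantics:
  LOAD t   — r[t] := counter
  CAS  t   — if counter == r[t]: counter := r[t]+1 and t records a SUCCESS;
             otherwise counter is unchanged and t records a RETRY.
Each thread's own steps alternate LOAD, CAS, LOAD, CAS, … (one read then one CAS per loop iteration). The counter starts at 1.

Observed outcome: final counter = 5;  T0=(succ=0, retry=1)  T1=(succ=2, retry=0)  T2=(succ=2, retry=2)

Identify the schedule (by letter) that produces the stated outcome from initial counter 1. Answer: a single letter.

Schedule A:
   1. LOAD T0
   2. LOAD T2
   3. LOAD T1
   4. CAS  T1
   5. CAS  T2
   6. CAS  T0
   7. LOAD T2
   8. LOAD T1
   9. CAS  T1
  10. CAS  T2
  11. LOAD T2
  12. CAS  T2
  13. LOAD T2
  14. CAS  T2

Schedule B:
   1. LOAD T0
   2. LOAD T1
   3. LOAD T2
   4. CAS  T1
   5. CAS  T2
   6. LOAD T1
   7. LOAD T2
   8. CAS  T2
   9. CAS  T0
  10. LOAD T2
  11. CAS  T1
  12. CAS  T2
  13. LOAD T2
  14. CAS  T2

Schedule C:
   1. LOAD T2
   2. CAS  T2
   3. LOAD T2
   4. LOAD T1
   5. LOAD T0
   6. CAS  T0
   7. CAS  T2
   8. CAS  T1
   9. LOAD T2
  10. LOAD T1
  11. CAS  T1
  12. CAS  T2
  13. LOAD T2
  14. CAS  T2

Simulating candidate A:
   1) LOAD T0:  M=1  r_T0=1
   2) LOAD T2:  M=1  r_T2=1
   3) LOAD T1:  M=1  r_T1=1
   4) CAS  T1:  M=2  r_T1=1 ✓
   5) CAS  T2:  M=2  r_T2=1 ✗
   6) CAS  T0:  M=2  r_T0=1 ✗
   7) LOAD T2:  M=2  r_T2=2
   8) LOAD T1:  M=2  r_T1=2
   9) CAS  T1:  M=3  r_T1=2 ✓
  10) CAS  T2:  M=3  r_T2=2 ✗
  11) LOAD T2:  M=3  r_T2=3
  12) CAS  T2:  M=4  r_T2=3 ✓
  13) LOAD T2:  M=4  r_T2=4
  14) CAS  T2:  M=5  r_T2=4 ✓

A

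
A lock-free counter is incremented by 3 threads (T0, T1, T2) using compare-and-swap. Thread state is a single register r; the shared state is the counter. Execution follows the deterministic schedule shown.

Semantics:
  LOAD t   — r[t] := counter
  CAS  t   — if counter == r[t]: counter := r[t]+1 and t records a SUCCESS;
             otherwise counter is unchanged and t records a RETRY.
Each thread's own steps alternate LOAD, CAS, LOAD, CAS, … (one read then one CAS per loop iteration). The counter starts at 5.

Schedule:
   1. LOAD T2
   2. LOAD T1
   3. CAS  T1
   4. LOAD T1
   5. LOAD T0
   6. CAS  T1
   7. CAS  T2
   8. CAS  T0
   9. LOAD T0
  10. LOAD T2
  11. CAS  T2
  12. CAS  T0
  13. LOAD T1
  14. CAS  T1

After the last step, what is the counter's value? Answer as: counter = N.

#1 T2 reads 5
#2 T1 reads 5
#3 T1 CAS(5→6) writes; counter now 6
#4 T1 reads 6
#5 T0 reads 6
#6 T1 CAS(6→7) writes; counter now 7
#7 T2 CAS(5→6) fails; counter now 7
#8 T0 CAS(6→7) fails; counter now 7
#9 T0 reads 7
#10 T2 reads 7
#11 T2 CAS(7→8) writes; counter now 8
#12 T0 CAS(7→8) fails; counter now 8
#13 T1 reads 8
#14 T1 CAS(8→9) writes; counter now 9

counter = 9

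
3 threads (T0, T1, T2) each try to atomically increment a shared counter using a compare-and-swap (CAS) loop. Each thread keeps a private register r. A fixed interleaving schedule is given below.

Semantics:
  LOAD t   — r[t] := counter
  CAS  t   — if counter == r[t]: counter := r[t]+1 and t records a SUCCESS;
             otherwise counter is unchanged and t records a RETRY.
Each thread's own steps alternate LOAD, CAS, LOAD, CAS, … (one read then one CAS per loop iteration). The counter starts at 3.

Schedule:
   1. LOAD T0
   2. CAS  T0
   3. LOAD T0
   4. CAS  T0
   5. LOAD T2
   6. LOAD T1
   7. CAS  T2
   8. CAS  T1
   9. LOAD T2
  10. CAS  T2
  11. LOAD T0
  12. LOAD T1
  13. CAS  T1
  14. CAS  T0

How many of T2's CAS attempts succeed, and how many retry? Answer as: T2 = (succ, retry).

   1) LOAD T0:  M=3  r_T0=3
   2) CAS  T0:  M=4  r_T0=3 ✓
   3) LOAD T0:  M=4  r_T0=4
   4) CAS  T0:  M=5  r_T0=4 ✓
   5) LOAD T2:  M=5  r_T2=5
   6) LOAD T1:  M=5  r_T1=5
   7) CAS  T2:  M=6  r_T2=5 ✓
   8) CAS  T1:  M=6  r_T1=5 ✗
   9) LOAD T2:  M=6  r_T2=6
  10) CAS  T2:  M=7  r_T2=6 ✓
  11) LOAD T0:  M=7  r_T0=7
  12) LOAD T1:  M=7  r_T1=7
  13) CAS  T1:  M=8  r_T1=7 ✓
  14) CAS  T0:  M=8  r_T0=7 ✗

T2 = (2, 0)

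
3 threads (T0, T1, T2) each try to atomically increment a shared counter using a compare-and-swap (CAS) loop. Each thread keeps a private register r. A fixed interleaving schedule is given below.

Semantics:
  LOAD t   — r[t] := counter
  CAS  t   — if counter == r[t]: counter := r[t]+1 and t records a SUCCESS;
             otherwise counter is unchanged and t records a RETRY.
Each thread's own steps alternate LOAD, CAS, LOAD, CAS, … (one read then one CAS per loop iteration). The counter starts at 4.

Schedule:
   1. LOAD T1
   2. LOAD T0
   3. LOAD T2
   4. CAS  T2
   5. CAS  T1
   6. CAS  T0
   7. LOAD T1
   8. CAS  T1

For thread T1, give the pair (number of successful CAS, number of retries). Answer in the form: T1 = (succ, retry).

T1 = (1, 1)

   1) LOAD T1:  M=4  r_T1=4
   2) LOAD T0:  M=4  r_T0=4
   3) LOAD T2:  M=4  r_T2=4
   4) CAS  T2:  M=5  r_T2=4 ✓
   5) CAS  T1:  M=5  r_T1=4 ✗
   6) CAS  T0:  M=5  r_T0=4 ✗
   7) LOAD T1:  M=5  r_T1=5
   8) CAS  T1:  M=6  r_T1=5 ✓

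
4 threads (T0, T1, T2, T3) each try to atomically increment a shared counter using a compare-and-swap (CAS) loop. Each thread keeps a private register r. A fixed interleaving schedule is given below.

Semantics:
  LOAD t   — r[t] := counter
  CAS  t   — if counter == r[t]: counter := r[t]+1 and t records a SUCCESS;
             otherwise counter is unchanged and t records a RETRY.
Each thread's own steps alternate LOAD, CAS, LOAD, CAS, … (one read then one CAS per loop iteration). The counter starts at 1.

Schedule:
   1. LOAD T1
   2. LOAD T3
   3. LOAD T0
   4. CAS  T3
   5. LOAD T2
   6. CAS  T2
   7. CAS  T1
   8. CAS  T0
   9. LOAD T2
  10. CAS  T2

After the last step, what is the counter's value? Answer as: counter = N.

counter = 4

   1) LOAD T1:  M=1  r_T1=1
   2) LOAD T3:  M=1  r_T3=1
   3) LOAD T0:  M=1  r_T0=1
   4) CAS  T3:  M=2  r_T3=1 ✓
   5) LOAD T2:  M=2  r_T2=2
   6) CAS  T2:  M=3  r_T2=2 ✓
   7) CAS  T1:  M=3  r_T1=1 ✗
   8) CAS  T0:  M=3  r_T0=1 ✗
   9) LOAD T2:  M=3  r_T2=3
  10) CAS  T2:  M=4  r_T2=3 ✓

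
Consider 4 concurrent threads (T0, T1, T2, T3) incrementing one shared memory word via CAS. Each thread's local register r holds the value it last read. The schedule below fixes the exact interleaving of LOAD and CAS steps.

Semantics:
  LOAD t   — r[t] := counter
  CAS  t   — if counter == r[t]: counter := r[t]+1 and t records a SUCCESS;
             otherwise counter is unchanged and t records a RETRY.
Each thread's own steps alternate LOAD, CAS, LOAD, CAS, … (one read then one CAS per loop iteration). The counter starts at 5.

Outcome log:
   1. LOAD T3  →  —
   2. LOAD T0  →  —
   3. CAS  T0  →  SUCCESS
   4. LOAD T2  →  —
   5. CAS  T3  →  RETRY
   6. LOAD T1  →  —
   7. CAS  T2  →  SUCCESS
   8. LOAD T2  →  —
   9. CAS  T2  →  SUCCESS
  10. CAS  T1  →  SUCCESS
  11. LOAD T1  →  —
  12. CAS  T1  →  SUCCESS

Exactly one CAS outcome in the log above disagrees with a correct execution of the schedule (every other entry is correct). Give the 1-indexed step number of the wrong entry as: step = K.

step = 10

Re-executing:
1. LOAD T3 → mem=5 r[T3]=5 [LOAD]
2. LOAD T0 → mem=5 r[T0]=5 [LOAD]
3. CAS T0 → mem=6 r[T0]=5 [OK]
4. LOAD T2 → mem=6 r[T2]=6 [LOAD]
5. CAS T3 → mem=6 r[T3]=5 [RETRY]
6. LOAD T1 → mem=6 r[T1]=6 [LOAD]
7. CAS T2 → mem=7 r[T2]=6 [OK]
8. LOAD T2 → mem=7 r[T2]=7 [LOAD]
9. CAS T2 → mem=8 r[T2]=7 [OK]
10. CAS T1 → mem=8 r[T1]=6 [RETRY]
11. LOAD T1 → mem=8 r[T1]=8 [LOAD]
12. CAS T1 → mem=9 r[T1]=8 [OK]
Log disagrees first at step 10.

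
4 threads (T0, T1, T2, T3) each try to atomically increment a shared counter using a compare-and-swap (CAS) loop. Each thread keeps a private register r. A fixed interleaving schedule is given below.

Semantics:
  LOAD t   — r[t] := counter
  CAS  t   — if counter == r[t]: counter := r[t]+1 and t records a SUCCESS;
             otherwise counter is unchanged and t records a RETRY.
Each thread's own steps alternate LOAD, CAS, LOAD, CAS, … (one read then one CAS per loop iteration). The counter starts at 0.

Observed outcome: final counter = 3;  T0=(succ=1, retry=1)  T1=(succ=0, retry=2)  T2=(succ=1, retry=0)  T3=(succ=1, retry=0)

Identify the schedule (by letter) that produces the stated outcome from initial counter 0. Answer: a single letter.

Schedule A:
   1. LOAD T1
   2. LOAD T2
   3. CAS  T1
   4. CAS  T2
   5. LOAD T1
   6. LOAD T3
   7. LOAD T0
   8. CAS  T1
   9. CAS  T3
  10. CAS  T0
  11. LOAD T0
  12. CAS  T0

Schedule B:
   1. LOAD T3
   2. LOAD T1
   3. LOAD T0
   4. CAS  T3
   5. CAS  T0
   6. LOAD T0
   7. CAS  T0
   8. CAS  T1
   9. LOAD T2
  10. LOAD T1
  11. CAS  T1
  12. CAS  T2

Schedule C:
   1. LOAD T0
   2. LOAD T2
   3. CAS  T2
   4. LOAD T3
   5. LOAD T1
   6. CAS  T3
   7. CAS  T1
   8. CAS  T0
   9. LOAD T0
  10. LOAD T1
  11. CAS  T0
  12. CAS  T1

Simulating candidate C:
#1 T0 reads 0
#2 T2 reads 0
#3 T2 CAS(0→1) writes; counter now 1
#4 T3 reads 1
#5 T1 reads 1
#6 T3 CAS(1→2) writes; counter now 2
#7 T1 CAS(1→2) fails; counter now 2
#8 T0 CAS(0→1) fails; counter now 2
#9 T0 reads 2
#10 T1 reads 2
#11 T0 CAS(2→3) writes; counter now 3
#12 T1 CAS(2→3) fails; counter now 3

C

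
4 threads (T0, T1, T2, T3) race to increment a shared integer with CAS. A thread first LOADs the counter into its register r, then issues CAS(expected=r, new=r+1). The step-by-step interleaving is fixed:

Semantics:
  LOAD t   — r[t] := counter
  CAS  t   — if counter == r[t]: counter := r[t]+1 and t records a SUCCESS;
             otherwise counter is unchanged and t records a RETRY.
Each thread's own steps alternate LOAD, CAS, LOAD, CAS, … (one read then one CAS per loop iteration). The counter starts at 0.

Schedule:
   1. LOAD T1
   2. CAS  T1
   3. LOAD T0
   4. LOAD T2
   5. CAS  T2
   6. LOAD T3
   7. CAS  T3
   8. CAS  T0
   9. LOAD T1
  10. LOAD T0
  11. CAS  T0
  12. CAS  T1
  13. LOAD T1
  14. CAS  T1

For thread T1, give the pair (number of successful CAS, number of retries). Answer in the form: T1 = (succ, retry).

#1 T1 reads 0
#2 T1 CAS(0→1) writes; counter now 1
#3 T0 reads 1
#4 T2 reads 1
#5 T2 CAS(1→2) writes; counter now 2
#6 T3 reads 2
#7 T3 CAS(2→3) writes; counter now 3
#8 T0 CAS(1→2) fails; counter now 3
#9 T1 reads 3
#10 T0 reads 3
#11 T0 CAS(3→4) writes; counter now 4
#12 T1 CAS(3→4) fails; counter now 4
#13 T1 reads 4
#14 T1 CAS(4→5) writes; counter now 5

T1 = (2, 1)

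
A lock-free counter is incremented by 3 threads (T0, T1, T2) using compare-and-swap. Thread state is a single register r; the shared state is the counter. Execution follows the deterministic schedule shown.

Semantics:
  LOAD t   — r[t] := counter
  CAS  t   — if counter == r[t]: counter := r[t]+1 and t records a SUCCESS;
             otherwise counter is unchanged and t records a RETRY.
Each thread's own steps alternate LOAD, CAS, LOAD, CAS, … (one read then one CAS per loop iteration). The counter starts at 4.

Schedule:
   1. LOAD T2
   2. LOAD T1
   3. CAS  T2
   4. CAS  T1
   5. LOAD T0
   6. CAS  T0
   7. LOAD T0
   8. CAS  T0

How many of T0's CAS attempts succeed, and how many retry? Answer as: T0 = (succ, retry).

   1) LOAD T2:  M=4  r_T2=4
   2) LOAD T1:  M=4  r_T1=4
   3) CAS  T2:  M=5  r_T2=4 ✓
   4) CAS  T1:  M=5  r_T1=4 ✗
   5) LOAD T0:  M=5  r_T0=5
   6) CAS  T0:  M=6  r_T0=5 ✓
   7) LOAD T0:  M=6  r_T0=6
   8) CAS  T0:  M=7  r_T0=6 ✓

T0 = (2, 0)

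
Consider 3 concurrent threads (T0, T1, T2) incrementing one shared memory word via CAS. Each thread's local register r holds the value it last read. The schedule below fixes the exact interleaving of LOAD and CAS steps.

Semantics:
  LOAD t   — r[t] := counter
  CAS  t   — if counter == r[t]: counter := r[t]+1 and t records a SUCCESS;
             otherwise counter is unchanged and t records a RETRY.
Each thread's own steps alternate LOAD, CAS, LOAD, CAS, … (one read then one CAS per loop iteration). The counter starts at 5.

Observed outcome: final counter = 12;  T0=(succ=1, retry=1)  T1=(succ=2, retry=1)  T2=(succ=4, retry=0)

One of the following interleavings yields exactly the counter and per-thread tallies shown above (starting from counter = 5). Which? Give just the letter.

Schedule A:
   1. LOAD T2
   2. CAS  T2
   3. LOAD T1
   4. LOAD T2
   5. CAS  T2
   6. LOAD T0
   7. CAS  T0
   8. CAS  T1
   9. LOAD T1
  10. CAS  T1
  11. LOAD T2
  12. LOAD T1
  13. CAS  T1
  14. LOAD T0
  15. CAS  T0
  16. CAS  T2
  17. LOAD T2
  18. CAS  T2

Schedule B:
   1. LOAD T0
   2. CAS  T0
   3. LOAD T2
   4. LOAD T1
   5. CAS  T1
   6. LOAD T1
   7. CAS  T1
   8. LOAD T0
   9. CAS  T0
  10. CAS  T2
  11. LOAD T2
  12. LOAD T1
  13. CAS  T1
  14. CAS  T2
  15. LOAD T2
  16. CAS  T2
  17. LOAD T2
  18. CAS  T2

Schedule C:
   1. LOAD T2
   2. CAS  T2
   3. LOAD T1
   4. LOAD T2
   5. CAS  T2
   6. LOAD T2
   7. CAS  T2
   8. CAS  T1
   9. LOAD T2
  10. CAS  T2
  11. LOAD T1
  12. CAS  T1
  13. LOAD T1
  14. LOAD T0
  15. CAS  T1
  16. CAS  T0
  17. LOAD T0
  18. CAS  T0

C

Tracing schedule C:
step 1: T2 LOAD ⇒ load; ctr=5 reg=5
step 2: T2 CAS ⇒ ok; ctr=6 reg=5
step 3: T1 LOAD ⇒ load; ctr=6 reg=6
step 4: T2 LOAD ⇒ load; ctr=6 reg=6
step 5: T2 CAS ⇒ ok; ctr=7 reg=6
step 6: T2 LOAD ⇒ load; ctr=7 reg=7
step 7: T2 CAS ⇒ ok; ctr=8 reg=7
step 8: T1 CAS ⇒ retry; ctr=8 reg=6
step 9: T2 LOAD ⇒ load; ctr=8 reg=8
step 10: T2 CAS ⇒ ok; ctr=9 reg=8
step 11: T1 LOAD ⇒ load; ctr=9 reg=9
step 12: T1 CAS ⇒ ok; ctr=10 reg=9
step 13: T1 LOAD ⇒ load; ctr=10 reg=10
step 14: T0 LOAD ⇒ load; ctr=10 reg=10
step 15: T1 CAS ⇒ ok; ctr=11 reg=10
step 16: T0 CAS ⇒ retry; ctr=11 reg=10
step 17: T0 LOAD ⇒ load; ctr=11 reg=11
step 18: T0 CAS ⇒ ok; ctr=12 reg=11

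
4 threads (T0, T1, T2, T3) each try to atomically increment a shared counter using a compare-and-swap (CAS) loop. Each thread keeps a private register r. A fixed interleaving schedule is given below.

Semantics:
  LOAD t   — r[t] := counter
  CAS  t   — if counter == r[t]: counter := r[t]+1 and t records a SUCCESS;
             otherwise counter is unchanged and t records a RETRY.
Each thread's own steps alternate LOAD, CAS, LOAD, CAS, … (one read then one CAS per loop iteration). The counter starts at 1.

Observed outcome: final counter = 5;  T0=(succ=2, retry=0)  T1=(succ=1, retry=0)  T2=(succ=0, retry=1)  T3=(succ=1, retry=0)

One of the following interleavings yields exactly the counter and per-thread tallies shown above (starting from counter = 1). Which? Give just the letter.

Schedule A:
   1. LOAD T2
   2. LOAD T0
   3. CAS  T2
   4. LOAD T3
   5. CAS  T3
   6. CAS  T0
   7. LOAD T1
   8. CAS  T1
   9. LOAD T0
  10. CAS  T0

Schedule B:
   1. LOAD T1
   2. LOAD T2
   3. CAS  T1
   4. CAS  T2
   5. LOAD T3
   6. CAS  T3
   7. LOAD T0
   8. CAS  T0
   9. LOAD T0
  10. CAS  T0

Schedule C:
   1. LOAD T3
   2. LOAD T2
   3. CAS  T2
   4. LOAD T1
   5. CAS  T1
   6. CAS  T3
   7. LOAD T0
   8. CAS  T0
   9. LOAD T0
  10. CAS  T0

B

Run B:
[1] T1.load  rd  (counter 1, T1.r 1)
[2] T2.load  rd  (counter 1, T2.r 1)
[3] T1.cas  hit  (counter 2, T1.r 1)
[4] T2.cas  miss  (counter 2, T2.r 1)
[5] T3.load  rd  (counter 2, T3.r 2)
[6] T3.cas  hit  (counter 3, T3.r 2)
[7] T0.load  rd  (counter 3, T0.r 3)
[8] T0.cas  hit  (counter 4, T0.r 3)
[9] T0.load  rd  (counter 4, T0.r 4)
[10] T0.cas  hit  (counter 5, T0.r 4)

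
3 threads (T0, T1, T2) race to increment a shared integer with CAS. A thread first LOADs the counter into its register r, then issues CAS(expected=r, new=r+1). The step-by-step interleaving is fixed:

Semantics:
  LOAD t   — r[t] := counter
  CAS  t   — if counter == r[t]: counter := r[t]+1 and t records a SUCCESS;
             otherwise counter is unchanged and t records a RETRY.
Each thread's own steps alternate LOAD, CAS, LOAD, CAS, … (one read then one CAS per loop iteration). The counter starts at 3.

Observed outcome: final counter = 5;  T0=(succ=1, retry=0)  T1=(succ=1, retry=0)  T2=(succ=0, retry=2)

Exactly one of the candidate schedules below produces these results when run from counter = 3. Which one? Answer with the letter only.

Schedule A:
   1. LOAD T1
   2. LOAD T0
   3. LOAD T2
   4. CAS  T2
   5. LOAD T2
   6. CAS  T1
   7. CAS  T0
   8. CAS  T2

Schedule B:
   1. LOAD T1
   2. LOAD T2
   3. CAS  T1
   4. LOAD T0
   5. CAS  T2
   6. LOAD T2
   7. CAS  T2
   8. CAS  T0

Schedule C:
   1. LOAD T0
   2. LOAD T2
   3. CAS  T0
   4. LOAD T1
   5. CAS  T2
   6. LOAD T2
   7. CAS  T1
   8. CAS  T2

C

Run C:
#1 T0 reads 3
#2 T2 reads 3
#3 T0 CAS(3→4) writes; counter now 4
#4 T1 reads 4
#5 T2 CAS(3→4) fails; counter now 4
#6 T2 reads 4
#7 T1 CAS(4→5) writes; counter now 5
#8 T2 CAS(4→5) fails; counter now 5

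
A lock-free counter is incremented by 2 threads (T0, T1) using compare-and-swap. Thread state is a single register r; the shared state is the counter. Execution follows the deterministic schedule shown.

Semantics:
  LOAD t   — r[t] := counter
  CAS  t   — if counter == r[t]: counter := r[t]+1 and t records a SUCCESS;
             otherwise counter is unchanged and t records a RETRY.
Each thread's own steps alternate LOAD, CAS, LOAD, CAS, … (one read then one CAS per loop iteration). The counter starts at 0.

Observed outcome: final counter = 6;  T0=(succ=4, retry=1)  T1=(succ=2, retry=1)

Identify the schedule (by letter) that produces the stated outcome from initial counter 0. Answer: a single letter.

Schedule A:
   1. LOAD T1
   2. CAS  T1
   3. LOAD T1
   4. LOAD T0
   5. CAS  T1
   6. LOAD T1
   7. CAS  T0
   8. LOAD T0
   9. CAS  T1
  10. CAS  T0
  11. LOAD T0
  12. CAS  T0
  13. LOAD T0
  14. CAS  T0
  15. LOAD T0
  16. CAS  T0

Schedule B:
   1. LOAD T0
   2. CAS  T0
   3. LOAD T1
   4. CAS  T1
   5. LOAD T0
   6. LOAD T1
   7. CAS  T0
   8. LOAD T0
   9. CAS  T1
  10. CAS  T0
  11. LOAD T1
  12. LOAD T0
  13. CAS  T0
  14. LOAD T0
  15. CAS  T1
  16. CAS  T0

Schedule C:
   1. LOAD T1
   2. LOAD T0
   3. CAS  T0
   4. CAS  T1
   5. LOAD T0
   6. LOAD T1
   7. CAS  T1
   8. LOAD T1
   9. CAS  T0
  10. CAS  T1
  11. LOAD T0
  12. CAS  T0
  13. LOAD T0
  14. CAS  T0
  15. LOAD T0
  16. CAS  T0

Tracing schedule C:
T1 LOAD — after: cnt=0, r=0 — load
T0 LOAD — after: cnt=0, r=0 — load
T0 CAS — after: cnt=1, r=0 — ok
T1 CAS — after: cnt=1, r=0 — retry
T0 LOAD — after: cnt=1, r=1 — load
T1 LOAD — after: cnt=1, r=1 — load
T1 CAS — after: cnt=2, r=1 — ok
T1 LOAD — after: cnt=2, r=2 — load
T0 CAS — after: cnt=2, r=1 — retry
T1 CAS — after: cnt=3, r=2 — ok
T0 LOAD — after: cnt=3, r=3 — load
T0 CAS — after: cnt=4, r=3 — ok
T0 LOAD — after: cnt=4, r=4 — load
T0 CAS — after: cnt=5, r=4 — ok
T0 LOAD — after: cnt=5, r=5 — load
T0 CAS — after: cnt=6, r=5 — ok

C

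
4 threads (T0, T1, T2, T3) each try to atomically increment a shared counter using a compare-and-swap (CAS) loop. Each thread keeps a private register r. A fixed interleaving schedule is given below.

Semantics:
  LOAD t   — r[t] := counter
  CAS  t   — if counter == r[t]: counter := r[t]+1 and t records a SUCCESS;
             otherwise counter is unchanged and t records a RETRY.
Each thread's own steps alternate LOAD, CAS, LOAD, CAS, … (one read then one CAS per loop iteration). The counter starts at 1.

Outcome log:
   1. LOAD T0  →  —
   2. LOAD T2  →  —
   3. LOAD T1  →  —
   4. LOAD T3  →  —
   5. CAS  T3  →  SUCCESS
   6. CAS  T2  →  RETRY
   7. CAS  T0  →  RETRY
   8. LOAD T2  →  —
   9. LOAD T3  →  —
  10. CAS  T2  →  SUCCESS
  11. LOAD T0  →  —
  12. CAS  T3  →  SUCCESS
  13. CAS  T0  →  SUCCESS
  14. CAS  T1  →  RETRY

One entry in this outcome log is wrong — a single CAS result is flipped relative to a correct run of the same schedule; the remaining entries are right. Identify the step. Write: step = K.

step = 12

Correct run:
#1 T0 reads 1
#2 T2 reads 1
#3 T1 reads 1
#4 T3 reads 1
#5 T3 CAS(1→2) writes; counter now 2
#6 T2 CAS(1→2) fails; counter now 2
#7 T0 CAS(1→2) fails; counter now 2
#8 T2 reads 2
#9 T3 reads 2
#10 T2 CAS(2→3) writes; counter now 3
#11 T0 reads 3
#12 T3 CAS(2→3) fails; counter now 3
#13 T0 CAS(3→4) writes; counter now 4
#14 T1 CAS(1→2) fails; counter now 4
Flip is step 12.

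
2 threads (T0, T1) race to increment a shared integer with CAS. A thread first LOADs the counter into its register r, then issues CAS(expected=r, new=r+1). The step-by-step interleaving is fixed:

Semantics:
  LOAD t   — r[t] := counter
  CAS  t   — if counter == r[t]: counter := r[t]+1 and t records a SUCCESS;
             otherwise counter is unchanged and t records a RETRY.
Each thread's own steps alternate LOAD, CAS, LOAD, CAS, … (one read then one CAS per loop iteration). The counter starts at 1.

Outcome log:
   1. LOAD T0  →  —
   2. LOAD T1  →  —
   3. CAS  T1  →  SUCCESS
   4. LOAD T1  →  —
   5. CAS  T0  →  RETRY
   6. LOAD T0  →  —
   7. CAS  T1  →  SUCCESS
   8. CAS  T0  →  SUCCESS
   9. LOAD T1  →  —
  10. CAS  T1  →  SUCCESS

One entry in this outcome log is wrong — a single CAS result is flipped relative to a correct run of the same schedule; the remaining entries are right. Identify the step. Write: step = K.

step = 8

Re-executing:
[1] T0.load  rd  (counter 1, T0.r 1)
[2] T1.load  rd  (counter 1, T1.r 1)
[3] T1.cas  hit  (counter 2, T1.r 1)
[4] T1.load  rd  (counter 2, T1.r 2)
[5] T0.cas  miss  (counter 2, T0.r 1)
[6] T0.load  rd  (counter 2, T0.r 2)
[7] T1.cas  hit  (counter 3, T1.r 2)
[8] T0.cas  miss  (counter 3, T0.r 2)
[9] T1.load  rd  (counter 3, T1.r 3)
[10] T1.cas  hit  (counter 4, T1.r 3)
Log disagrees first at step 8.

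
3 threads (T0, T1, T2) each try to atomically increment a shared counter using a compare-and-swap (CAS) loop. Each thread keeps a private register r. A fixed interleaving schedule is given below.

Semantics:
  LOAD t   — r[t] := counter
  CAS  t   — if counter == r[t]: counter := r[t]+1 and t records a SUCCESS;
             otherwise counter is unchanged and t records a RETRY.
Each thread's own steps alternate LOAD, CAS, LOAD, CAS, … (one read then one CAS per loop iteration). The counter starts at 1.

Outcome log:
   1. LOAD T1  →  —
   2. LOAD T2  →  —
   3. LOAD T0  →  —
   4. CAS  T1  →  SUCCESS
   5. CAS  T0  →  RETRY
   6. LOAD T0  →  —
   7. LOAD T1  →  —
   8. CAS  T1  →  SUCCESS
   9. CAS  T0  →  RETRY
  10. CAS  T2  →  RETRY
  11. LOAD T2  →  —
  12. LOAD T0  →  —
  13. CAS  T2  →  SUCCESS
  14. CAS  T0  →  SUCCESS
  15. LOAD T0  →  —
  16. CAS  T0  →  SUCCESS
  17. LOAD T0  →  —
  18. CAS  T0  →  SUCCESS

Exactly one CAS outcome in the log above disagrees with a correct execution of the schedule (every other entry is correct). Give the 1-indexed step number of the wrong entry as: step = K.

step = 14

Re-executing:
T1 LOAD — after: cnt=1, r=1 — load
T2 LOAD — after: cnt=1, r=1 — load
T0 LOAD — after: cnt=1, r=1 — load
T1 CAS — after: cnt=2, r=1 — ok
T0 CAS — after: cnt=2, r=1 — retry
T0 LOAD — after: cnt=2, r=2 — load
T1 LOAD — after: cnt=2, r=2 — load
T1 CAS — after: cnt=3, r=2 — ok
T0 CAS — after: cnt=3, r=2 — retry
T2 CAS — after: cnt=3, r=1 — retry
T2 LOAD — after: cnt=3, r=3 — load
T0 LOAD — after: cnt=3, r=3 — load
T2 CAS — after: cnt=4, r=3 — ok
T0 CAS — after: cnt=4, r=3 — retry
T0 LOAD — after: cnt=4, r=4 — load
T0 CAS — after: cnt=5, r=4 — ok
T0 LOAD — after: cnt=5, r=5 — load
T0 CAS — after: cnt=6, r=5 — ok
Mismatch at 14.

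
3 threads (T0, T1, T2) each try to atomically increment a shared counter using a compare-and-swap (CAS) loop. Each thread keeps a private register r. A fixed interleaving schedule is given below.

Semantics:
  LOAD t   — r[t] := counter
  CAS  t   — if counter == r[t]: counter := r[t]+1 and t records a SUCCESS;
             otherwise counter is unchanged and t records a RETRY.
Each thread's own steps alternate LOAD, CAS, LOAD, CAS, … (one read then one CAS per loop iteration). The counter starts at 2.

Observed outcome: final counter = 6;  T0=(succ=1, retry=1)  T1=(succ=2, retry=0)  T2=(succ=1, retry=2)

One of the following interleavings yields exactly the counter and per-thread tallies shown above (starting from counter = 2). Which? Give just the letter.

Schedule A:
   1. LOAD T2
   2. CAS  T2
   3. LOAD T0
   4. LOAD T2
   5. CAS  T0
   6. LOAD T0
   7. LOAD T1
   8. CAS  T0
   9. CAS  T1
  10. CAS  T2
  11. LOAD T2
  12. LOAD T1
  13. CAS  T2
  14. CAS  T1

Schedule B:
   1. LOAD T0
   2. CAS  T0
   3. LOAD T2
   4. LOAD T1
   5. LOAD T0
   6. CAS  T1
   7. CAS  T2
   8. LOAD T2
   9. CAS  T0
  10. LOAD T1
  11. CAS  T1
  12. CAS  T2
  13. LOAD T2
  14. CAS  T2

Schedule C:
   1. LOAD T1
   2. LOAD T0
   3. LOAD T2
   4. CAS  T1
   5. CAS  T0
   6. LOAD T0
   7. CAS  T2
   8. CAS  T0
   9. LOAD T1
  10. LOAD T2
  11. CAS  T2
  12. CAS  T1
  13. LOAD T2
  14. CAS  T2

Simulating candidate B:
step 1: T0 LOAD ⇒ load; ctr=2 reg=2
step 2: T0 CAS ⇒ ok; ctr=3 reg=2
step 3: T2 LOAD ⇒ load; ctr=3 reg=3
step 4: T1 LOAD ⇒ load; ctr=3 reg=3
step 5: T0 LOAD ⇒ load; ctr=3 reg=3
step 6: T1 CAS ⇒ ok; ctr=4 reg=3
step 7: T2 CAS ⇒ retry; ctr=4 reg=3
step 8: T2 LOAD ⇒ load; ctr=4 reg=4
step 9: T0 CAS ⇒ retry; ctr=4 reg=3
step 10: T1 LOAD ⇒ load; ctr=4 reg=4
step 11: T1 CAS ⇒ ok; ctr=5 reg=4
step 12: T2 CAS ⇒ retry; ctr=5 reg=4
step 13: T2 LOAD ⇒ load; ctr=5 reg=5
step 14: T2 CAS ⇒ ok; ctr=6 reg=5

B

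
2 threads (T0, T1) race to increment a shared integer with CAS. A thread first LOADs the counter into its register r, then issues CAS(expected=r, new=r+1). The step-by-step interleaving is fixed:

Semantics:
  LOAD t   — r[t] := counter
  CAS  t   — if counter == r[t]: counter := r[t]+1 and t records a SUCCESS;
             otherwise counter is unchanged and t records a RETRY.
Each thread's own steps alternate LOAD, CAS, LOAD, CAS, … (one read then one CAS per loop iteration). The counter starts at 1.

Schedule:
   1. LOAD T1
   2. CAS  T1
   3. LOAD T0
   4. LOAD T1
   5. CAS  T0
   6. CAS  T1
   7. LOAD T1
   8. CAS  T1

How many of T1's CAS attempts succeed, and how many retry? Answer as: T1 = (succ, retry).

T1 = (2, 1)

[1] T1.load  rd  (counter 1, T1.r 1)
[2] T1.cas  hit  (counter 2, T1.r 1)
[3] T0.load  rd  (counter 2, T0.r 2)
[4] T1.load  rd  (counter 2, T1.r 2)
[5] T0.cas  hit  (counter 3, T0.r 2)
[6] T1.cas  miss  (counter 3, T1.r 2)
[7] T1.load  rd  (counter 3, T1.r 3)
[8] T1.cas  hit  (counter 4, T1.r 3)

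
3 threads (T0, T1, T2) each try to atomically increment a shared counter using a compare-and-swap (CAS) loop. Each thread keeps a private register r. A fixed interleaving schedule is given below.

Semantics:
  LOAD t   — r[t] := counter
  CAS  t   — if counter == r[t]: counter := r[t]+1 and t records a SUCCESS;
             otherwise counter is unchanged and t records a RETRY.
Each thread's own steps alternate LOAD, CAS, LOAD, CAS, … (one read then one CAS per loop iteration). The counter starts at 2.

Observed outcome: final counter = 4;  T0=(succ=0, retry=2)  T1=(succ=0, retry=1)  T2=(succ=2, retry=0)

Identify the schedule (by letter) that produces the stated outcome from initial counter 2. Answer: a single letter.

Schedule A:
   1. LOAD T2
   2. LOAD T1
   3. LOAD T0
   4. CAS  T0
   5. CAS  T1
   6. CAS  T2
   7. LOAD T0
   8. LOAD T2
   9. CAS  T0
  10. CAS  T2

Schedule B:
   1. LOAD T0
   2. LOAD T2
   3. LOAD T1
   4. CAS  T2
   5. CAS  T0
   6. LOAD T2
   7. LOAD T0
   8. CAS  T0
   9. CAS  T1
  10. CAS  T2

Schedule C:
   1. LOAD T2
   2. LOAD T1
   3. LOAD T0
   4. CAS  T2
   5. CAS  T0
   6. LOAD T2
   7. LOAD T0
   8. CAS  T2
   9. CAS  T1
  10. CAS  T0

Tracing schedule C:
[1] T2.load  rd  (counter 2, T2.r 2)
[2] T1.load  rd  (counter 2, T1.r 2)
[3] T0.load  rd  (counter 2, T0.r 2)
[4] T2.cas  hit  (counter 3, T2.r 2)
[5] T0.cas  miss  (counter 3, T0.r 2)
[6] T2.load  rd  (counter 3, T2.r 3)
[7] T0.load  rd  (counter 3, T0.r 3)
[8] T2.cas  hit  (counter 4, T2.r 3)
[9] T1.cas  miss  (counter 4, T1.r 2)
[10] T0.cas  miss  (counter 4, T0.r 3)

C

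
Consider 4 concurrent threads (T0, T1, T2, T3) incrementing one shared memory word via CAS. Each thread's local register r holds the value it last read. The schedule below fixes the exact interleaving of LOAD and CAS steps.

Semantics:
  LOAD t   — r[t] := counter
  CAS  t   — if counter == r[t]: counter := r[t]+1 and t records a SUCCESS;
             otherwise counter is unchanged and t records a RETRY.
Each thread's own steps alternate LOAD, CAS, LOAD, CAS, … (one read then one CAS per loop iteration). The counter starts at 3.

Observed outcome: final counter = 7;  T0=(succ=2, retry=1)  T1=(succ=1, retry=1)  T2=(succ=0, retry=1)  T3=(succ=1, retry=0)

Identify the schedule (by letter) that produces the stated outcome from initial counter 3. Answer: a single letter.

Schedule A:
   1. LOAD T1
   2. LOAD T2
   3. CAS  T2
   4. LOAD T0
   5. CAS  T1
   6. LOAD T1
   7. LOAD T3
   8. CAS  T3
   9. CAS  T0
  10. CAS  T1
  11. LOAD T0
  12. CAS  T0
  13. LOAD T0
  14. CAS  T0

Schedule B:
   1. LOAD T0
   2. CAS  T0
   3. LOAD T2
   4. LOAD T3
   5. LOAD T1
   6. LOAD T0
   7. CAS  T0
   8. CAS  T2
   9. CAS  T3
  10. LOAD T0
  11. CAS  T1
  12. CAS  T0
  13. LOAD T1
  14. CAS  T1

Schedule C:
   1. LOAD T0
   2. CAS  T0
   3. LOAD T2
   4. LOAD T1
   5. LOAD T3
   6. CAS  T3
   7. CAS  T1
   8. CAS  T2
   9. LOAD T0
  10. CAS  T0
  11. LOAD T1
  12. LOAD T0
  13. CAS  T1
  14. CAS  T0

Tracing schedule C:
T0 LOAD — after: cnt=3, r=3 — load
T0 CAS — after: cnt=4, r=3 — ok
T2 LOAD — after: cnt=4, r=4 — load
T1 LOAD — after: cnt=4, r=4 — load
T3 LOAD — after: cnt=4, r=4 — load
T3 CAS — after: cnt=5, r=4 — ok
T1 CAS — after: cnt=5, r=4 — retry
T2 CAS — after: cnt=5, r=4 — retry
T0 LOAD — after: cnt=5, r=5 — load
T0 CAS — after: cnt=6, r=5 — ok
T1 LOAD — after: cnt=6, r=6 — load
T0 LOAD — after: cnt=6, r=6 — load
T1 CAS — after: cnt=7, r=6 — ok
T0 CAS — after: cnt=7, r=6 — retry

C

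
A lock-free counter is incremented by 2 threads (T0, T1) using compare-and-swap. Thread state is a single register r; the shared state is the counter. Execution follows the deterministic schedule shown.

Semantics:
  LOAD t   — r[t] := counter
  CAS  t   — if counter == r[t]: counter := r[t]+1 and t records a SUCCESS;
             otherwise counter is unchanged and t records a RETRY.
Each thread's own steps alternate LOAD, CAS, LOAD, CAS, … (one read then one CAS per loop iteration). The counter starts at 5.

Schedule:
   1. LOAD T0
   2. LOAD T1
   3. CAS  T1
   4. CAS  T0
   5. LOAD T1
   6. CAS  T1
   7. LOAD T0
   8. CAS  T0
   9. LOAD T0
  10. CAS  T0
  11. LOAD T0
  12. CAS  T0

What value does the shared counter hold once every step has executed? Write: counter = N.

counter = 10

step 1: T0 LOAD ⇒ load; ctr=5 reg=5
step 2: T1 LOAD ⇒ load; ctr=5 reg=5
step 3: T1 CAS ⇒ ok; ctr=6 reg=5
step 4: T0 CAS ⇒ retry; ctr=6 reg=5
step 5: T1 LOAD ⇒ load; ctr=6 reg=6
step 6: T1 CAS ⇒ ok; ctr=7 reg=6
step 7: T0 LOAD ⇒ load; ctr=7 reg=7
step 8: T0 CAS ⇒ ok; ctr=8 reg=7
step 9: T0 LOAD ⇒ load; ctr=8 reg=8
step 10: T0 CAS ⇒ ok; ctr=9 reg=8
step 11: T0 LOAD ⇒ load; ctr=9 reg=9
step 12: T0 CAS ⇒ ok; ctr=10 reg=9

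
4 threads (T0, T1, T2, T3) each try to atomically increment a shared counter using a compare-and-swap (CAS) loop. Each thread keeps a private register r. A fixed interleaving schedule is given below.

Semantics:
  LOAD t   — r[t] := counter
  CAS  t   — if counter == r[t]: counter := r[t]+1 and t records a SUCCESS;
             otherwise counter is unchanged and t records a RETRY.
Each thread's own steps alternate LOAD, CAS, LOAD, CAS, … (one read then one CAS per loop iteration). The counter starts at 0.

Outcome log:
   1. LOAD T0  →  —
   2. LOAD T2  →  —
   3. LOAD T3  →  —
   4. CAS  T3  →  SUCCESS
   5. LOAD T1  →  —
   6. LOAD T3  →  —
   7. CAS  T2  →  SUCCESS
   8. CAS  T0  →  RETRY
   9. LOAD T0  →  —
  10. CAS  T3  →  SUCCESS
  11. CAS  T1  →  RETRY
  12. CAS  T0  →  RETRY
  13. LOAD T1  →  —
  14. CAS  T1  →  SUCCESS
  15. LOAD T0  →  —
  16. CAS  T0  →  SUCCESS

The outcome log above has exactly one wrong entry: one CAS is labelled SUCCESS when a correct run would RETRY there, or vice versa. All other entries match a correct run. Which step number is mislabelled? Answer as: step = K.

step = 7

Correct run:
#1 T0 reads 0
#2 T2 reads 0
#3 T3 reads 0
#4 T3 CAS(0→1) writes; counter now 1
#5 T1 reads 1
#6 T3 reads 1
#7 T2 CAS(0→1) fails; counter now 1
#8 T0 CAS(0→1) fails; counter now 1
#9 T0 reads 1
#10 T3 CAS(1→2) writes; counter now 2
#11 T1 CAS(1→2) fails; counter now 2
#12 T0 CAS(1→2) fails; counter now 2
#13 T1 reads 2
#14 T1 CAS(2→3) writes; counter now 3
#15 T0 reads 3
#16 T0 CAS(3→4) writes; counter now 4
Log disagrees first at step 7.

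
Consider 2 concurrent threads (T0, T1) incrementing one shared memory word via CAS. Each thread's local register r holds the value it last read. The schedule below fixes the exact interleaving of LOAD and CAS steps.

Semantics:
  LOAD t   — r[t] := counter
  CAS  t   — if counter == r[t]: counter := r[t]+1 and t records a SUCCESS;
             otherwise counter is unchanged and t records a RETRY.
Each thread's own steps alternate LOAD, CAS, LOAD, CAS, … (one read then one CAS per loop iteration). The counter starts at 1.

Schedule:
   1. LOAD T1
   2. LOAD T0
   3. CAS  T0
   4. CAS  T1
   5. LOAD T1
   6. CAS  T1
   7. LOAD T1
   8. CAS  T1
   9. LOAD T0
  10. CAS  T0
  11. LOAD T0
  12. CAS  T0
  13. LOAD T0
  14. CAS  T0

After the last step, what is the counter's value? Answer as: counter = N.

1. LOAD T1 → mem=1 r[T1]=1 [LOAD]
2. LOAD T0 → mem=1 r[T0]=1 [LOAD]
3. CAS T0 → mem=2 r[T0]=1 [OK]
4. CAS T1 → mem=2 r[T1]=1 [RETRY]
5. LOAD T1 → mem=2 r[T1]=2 [LOAD]
6. CAS T1 → mem=3 r[T1]=2 [OK]
7. LOAD T1 → mem=3 r[T1]=3 [LOAD]
8. CAS T1 → mem=4 r[T1]=3 [OK]
9. LOAD T0 → mem=4 r[T0]=4 [LOAD]
10. CAS T0 → mem=5 r[T0]=4 [OK]
11. LOAD T0 → mem=5 r[T0]=5 [LOAD]
12. CAS T0 → mem=6 r[T0]=5 [OK]
13. LOAD T0 → mem=6 r[T0]=6 [LOAD]
14. CAS T0 → mem=7 r[T0]=6 [OK]

counter = 7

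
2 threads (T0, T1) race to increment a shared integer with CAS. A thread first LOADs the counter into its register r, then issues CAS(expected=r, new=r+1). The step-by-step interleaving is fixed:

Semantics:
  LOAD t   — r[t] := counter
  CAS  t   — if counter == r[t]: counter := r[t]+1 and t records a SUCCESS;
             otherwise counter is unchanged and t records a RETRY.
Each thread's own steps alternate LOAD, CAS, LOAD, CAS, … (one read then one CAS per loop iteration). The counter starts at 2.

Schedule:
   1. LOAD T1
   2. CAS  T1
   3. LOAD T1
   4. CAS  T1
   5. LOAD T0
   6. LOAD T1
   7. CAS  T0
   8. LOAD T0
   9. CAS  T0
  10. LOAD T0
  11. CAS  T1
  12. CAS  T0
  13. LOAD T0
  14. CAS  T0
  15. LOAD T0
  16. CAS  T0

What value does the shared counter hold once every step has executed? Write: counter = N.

counter = 9

[1] T1.load  rd  (counter 2, T1.r 2)
[2] T1.cas  hit  (counter 3, T1.r 2)
[3] T1.load  rd  (counter 3, T1.r 3)
[4] T1.cas  hit  (counter 4, T1.r 3)
[5] T0.load  rd  (counter 4, T0.r 4)
[6] T1.load  rd  (counter 4, T1.r 4)
[7] T0.cas  hit  (counter 5, T0.r 4)
[8] T0.load  rd  (counter 5, T0.r 5)
[9] T0.cas  hit  (counter 6, T0.r 5)
[10] T0.load  rd  (counter 6, T0.r 6)
[11] T1.cas  miss  (counter 6, T1.r 4)
[12] T0.cas  hit  (counter 7, T0.r 6)
[13] T0.load  rd  (counter 7, T0.r 7)
[14] T0.cas  hit  (counter 8, T0.r 7)
[15] T0.load  rd  (counter 8, T0.r 8)
[16] T0.cas  hit  (counter 9, T0.r 8)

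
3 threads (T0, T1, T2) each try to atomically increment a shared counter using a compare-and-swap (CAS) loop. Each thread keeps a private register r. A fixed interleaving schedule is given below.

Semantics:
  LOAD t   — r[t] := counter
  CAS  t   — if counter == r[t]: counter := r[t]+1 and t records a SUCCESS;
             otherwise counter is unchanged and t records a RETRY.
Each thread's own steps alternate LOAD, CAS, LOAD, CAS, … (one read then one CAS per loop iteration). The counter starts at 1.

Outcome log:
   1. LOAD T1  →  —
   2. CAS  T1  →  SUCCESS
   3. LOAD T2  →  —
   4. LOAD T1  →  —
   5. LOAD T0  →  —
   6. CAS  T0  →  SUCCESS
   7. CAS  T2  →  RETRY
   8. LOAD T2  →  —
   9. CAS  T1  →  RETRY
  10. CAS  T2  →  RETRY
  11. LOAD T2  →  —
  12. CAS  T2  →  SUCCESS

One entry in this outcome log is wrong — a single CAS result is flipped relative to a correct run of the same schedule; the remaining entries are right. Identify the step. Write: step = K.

Correct run:
T1 LOAD — after: cnt=1, r=1 — load
T1 CAS — after: cnt=2, r=1 — ok
T2 LOAD — after: cnt=2, r=2 — load
T1 LOAD — after: cnt=2, r=2 — load
T0 LOAD — after: cnt=2, r=2 — load
T0 CAS — after: cnt=3, r=2 — ok
T2 CAS — after: cnt=3, r=2 — retry
T2 LOAD — after: cnt=3, r=3 — load
T1 CAS — after: cnt=3, r=2 — retry
T2 CAS — after: cnt=4, r=3 — ok
T2 LOAD — after: cnt=4, r=4 — load
T2 CAS — after: cnt=5, r=4 — ok
Flip is step 10.

step = 10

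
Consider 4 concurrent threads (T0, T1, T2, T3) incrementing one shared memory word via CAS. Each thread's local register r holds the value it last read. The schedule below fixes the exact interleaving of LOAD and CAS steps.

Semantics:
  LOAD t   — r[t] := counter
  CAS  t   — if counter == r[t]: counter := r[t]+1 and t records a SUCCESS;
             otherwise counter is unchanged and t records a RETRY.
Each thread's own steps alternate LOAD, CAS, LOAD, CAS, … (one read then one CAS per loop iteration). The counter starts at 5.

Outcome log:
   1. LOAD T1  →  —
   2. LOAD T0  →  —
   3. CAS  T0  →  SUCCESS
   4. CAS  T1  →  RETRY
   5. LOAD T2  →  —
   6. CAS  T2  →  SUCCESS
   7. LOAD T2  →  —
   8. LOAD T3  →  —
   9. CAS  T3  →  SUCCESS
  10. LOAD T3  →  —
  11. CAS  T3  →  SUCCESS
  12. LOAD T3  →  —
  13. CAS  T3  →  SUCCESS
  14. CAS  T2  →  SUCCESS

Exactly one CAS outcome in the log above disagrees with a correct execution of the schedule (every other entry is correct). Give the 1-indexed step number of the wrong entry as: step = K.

step = 14

Reference trace:
T1 LOAD — after: cnt=5, r=5 — load
T0 LOAD — after: cnt=5, r=5 — load
T0 CAS — after: cnt=6, r=5 — ok
T1 CAS — after: cnt=6, r=5 — retry
T2 LOAD — after: cnt=6, r=6 — load
T2 CAS — after: cnt=7, r=6 — ok
T2 LOAD — after: cnt=7, r=7 — load
T3 LOAD — after: cnt=7, r=7 — load
T3 CAS — after: cnt=8, r=7 — ok
T3 LOAD — after: cnt=8, r=8 — load
T3 CAS — after: cnt=9, r=8 — ok
T3 LOAD — after: cnt=9, r=9 — load
T3 CAS — after: cnt=10, r=9 — ok
T2 CAS — after: cnt=10, r=7 — retry
Log disagrees first at step 14.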